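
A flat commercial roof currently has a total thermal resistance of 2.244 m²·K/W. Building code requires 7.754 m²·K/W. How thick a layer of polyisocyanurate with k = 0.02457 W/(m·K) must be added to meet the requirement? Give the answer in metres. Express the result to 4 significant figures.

ΔR = 7.754 − 2.244 = 5.51 m²·K/W
L = ΔR × k = 5.51 × 0.02457 = 0.13538 m

0.1354 m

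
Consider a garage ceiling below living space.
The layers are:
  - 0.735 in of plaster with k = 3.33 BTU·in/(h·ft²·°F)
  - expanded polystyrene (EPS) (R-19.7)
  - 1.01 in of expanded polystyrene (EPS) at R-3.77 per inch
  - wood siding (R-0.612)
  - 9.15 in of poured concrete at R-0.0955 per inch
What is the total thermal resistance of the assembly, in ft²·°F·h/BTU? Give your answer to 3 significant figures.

0.735/3.33 = 0.2207
1.01 × 3.77 = 3.808
9.15 × 0.0955 = 0.8738
R_total = 0.2207 + 19.7 + 3.808 + 0.612 + 0.8738 = 25.21 ft²·°F·h/BTU

25.2 ft²·°F·h/BTU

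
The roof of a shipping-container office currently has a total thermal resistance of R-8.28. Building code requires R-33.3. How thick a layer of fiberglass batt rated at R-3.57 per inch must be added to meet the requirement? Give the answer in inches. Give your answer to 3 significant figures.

ΔR = 33.3 − 8.28 = 25.02 ft²·°F·h/BTU
L = ΔR / (R/in) = 25.02/3.57 = 7.008 in

7.01 in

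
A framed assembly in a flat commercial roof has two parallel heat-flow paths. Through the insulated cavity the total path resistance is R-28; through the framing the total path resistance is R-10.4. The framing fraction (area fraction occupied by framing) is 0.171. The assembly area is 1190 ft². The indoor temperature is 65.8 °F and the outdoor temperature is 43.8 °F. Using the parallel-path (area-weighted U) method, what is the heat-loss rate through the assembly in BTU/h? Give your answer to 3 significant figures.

1210 BTU/h

U_eff = 0.829/28 + 0.171/10.4 = 0.02961 + 0.01644 = 0.04605
R_eff = 1/U_eff = 21.72 ft²·°F·h/BTU
Q = 1190 × (65.8 − 43.8) / 21.72 = 1206 BTU/h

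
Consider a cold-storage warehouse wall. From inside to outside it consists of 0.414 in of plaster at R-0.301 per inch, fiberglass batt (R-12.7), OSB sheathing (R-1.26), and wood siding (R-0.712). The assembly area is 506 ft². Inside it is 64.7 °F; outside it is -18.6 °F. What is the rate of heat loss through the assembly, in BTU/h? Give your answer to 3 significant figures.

2850 BTU/h

0.414 × 0.301 = 0.1246
R_total = 0.1246 + 12.7 + 1.26 + 0.712 = 14.8 ft²·°F·h/BTU
Q = A·ΔT/R = 506 × (64.7 − (-18.6)) / 14.8 = 2849 BTU/h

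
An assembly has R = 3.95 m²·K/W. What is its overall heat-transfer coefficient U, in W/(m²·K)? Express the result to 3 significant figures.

U = 1/R = 1/3.95 = 0.2532

0.253 W/(m²·K)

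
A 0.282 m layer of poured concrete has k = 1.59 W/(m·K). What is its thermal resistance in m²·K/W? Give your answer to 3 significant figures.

R = L/k = 0.282/1.59 = 0.1774 m²·K/W

0.177 m²·K/W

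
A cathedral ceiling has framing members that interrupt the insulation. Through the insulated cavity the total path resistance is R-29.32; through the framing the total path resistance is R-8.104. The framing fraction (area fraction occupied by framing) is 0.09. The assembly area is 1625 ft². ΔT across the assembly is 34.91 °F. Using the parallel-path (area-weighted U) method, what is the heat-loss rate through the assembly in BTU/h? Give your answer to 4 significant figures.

2391 BTU/h

U_eff = 0.91/29.32 + 0.09/8.104 = 0.031037 + 0.011106 = 0.042142
R_eff = 1/U_eff = 23.729 ft²·°F·h/BTU
Q = 1625 × 34.91 / 23.729 = 2390.7 BTU/h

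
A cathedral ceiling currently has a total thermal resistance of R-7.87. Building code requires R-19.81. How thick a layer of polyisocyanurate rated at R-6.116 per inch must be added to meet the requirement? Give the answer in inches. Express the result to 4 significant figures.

ΔR = 19.81 − 7.87 = 11.94 ft²·°F·h/BTU
L = ΔR / (R/in) = 11.94/6.116 = 1.9523 in

1.952 in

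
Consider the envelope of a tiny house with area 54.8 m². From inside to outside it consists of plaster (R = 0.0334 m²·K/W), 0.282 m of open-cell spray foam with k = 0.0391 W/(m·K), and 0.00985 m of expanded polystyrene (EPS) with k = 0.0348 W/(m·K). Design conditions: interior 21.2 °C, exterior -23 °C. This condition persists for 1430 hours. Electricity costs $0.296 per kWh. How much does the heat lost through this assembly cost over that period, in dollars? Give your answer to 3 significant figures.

0.282/0.0391 = 7.212
0.00985/0.0348 = 0.283
R_total = 0.0334 + 7.212 + 0.283 = 7.529 m²·K/W
Q = 54.8 × (21.2 − (-23)) / 7.529 = 321.7 W
E = 321.7 W × 1430 h / 1000 = 460.1 kWh
Cost = 460.1 × 0.296 = $136.2

136 dollars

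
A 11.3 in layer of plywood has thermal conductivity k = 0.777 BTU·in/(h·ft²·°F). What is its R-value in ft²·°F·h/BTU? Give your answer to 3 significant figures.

R = L/k = 11.3/0.777 = 14.54 ft²·°F·h/BTU

14.5 ft²·°F·h/BTU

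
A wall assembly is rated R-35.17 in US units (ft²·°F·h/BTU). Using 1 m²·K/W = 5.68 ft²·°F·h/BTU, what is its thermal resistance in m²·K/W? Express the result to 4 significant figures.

6.192 m²·K/W

R_SI = 35.17/5.68 = 6.1919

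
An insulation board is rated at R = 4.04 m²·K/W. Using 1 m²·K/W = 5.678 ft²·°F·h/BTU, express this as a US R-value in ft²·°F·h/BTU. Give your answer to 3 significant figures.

R_US = 4.04 × 5.678 = 22.94

22.9 ft²·°F·h/BTU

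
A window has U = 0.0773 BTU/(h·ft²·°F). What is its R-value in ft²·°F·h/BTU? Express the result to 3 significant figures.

R = 1/U = 1/0.0773 = 12.94

12.9 ft²·°F·h/BTU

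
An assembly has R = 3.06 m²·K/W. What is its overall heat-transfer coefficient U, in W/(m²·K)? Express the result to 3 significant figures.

0.327 W/(m²·K)

U = 1/R = 1/3.06 = 0.3268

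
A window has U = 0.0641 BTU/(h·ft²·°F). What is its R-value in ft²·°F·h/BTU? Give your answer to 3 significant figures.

15.6 ft²·°F·h/BTU

R = 1/U = 1/0.0641 = 15.6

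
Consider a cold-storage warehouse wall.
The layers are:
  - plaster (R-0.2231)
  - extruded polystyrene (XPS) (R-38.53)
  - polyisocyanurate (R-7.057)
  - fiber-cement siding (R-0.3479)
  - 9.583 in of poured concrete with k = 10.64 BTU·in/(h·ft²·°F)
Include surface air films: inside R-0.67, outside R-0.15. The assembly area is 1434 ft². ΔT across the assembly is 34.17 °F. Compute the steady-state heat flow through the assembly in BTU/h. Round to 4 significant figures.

1023 BTU/h

9.583/10.64 = 0.90066
R_total = 0.67 + 0.2231 + 38.53 + 7.057 + 0.3479 + 0.90066 + 0.15 = 47.879 ft²·°F·h/BTU
Q = A·ΔT/R = 1434 × 34.17 / 47.879 = 1023.4 BTU/h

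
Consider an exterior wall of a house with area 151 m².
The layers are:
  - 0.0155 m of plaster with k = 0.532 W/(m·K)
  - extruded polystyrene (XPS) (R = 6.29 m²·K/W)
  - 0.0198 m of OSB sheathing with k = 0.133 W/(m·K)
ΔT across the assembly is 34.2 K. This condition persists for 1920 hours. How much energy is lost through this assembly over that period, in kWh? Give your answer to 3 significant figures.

1530 kWh

0.0155/0.532 = 0.02914
0.0198/0.133 = 0.1489
R_total = 0.02914 + 6.29 + 0.1489 = 6.468 m²·K/W
Q = 151 × 34.2 / 6.468 = 798.4 W
E = 798.4 W × 1920 h / 1000 = 1533 kWh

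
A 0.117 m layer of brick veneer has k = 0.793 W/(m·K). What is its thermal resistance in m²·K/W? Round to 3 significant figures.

0.148 m²·K/W

R = L/k = 0.117/0.793 = 0.1475 m²·K/W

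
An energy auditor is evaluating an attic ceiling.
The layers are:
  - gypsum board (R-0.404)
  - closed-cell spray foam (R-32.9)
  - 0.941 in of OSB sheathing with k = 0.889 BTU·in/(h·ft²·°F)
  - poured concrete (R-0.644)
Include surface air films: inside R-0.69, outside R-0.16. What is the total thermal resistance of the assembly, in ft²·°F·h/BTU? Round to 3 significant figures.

35.9 ft²·°F·h/BTU

0.941/0.889 = 1.058
R_total = 0.69 + 0.404 + 32.9 + 1.058 + 0.644 + 0.16 = 35.86 ft²·°F·h/BTU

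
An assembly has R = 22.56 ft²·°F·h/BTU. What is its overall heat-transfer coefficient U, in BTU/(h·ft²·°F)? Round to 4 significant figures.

0.04433 BTU/(h·ft²·°F)

U = 1/R = 1/22.56 = 0.044326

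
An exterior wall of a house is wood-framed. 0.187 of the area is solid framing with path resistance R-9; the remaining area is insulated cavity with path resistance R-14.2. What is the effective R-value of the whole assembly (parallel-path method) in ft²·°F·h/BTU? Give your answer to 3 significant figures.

12.8 ft²·°F·h/BTU

U_eff = 0.813/14.2 + 0.187/9 = 0.05725 + 0.02078 = 0.07803
R_eff = 1/U_eff = 12.82 ft²·°F·h/BTU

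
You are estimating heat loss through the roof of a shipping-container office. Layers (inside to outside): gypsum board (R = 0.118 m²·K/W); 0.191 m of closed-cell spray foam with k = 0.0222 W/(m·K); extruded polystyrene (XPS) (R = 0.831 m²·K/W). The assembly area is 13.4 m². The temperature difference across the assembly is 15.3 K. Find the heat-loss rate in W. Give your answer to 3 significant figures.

21.5 W

0.191/0.0222 = 8.604
R_total = 0.118 + 8.604 + 0.831 = 9.553 m²·K/W
Q = A·ΔT/R = 13.4 × 15.3 / 9.553 = 21.46 W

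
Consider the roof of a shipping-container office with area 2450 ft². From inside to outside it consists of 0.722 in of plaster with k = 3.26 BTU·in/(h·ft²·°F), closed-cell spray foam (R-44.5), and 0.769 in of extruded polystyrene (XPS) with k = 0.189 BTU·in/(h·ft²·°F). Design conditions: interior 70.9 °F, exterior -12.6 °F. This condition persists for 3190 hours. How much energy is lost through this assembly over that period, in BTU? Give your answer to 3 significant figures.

0.722/3.26 = 0.2215
0.769/0.189 = 4.069
R_total = 0.2215 + 44.5 + 4.069 = 48.79 ft²·°F·h/BTU
Q = 2450 × (70.9 − (-12.6)) / 48.79 = 4193 BTU/h
E = 4193 × 3190 = 13380000 BTU

13400000 BTU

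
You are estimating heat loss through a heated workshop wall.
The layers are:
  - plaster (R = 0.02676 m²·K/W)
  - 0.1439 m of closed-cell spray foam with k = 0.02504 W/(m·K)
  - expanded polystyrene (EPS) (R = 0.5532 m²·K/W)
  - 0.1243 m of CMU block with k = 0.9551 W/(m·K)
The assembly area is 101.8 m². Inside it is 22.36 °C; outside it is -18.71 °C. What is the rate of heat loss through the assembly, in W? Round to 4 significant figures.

0.1439/0.02504 = 5.7468
0.1243/0.9551 = 0.13014
R_total = 0.02676 + 5.7468 + 0.5532 + 0.13014 = 6.4569 m²·K/W
Q = A·ΔT/R = 101.8 × (22.36 − (-18.71)) / 6.4569 = 647.51 W

647.5 W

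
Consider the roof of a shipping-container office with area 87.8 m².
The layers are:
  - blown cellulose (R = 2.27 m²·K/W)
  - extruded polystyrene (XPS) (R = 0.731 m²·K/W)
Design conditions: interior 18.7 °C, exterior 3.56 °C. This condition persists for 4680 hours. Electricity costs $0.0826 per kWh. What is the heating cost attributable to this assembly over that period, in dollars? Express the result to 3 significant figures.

R_total = 2.27 + 0.731 = 3.001 m²·K/W
Q = 87.8 × (18.7 − 3.56) / 3.001 = 442.9 W
E = 442.9 W × 4680 h / 1000 = 2073 kWh
Cost = 2073 × 0.0826 = $171.2

171 dollars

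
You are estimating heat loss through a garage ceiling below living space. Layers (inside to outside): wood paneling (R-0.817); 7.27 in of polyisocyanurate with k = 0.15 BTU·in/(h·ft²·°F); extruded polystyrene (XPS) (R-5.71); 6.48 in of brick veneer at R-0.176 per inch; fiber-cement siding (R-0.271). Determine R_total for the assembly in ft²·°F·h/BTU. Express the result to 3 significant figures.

7.27/0.15 = 48.47
6.48 × 0.176 = 1.14
R_total = 0.817 + 48.47 + 5.71 + 1.14 + 0.271 = 56.41 ft²·°F·h/BTU

56.4 ft²·°F·h/BTU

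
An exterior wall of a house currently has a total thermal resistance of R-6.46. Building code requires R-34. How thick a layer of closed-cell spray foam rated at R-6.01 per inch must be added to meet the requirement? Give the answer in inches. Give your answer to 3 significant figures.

4.58 in

ΔR = 34 − 6.46 = 27.54 ft²·°F·h/BTU
L = ΔR / (R/in) = 27.54/6.01 = 4.582 in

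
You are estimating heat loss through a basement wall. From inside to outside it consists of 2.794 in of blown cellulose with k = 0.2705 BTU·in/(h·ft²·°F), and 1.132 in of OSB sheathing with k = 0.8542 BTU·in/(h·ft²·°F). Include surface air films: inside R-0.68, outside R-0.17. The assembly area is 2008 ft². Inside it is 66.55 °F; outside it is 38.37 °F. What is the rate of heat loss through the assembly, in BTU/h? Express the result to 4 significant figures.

4525 BTU/h

2.794/0.2705 = 10.329
1.132/0.8542 = 1.3252
R_total = 0.68 + 10.329 + 1.3252 + 0.17 = 12.504 ft²·°F·h/BTU
Q = A·ΔT/R = 2008 × (66.55 − 38.37) / 12.504 = 4525.3 BTU/h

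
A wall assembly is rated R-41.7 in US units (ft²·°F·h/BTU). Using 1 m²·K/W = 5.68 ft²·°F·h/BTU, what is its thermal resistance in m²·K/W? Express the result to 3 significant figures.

R_SI = 41.7/5.68 = 7.342

7.34 m²·K/W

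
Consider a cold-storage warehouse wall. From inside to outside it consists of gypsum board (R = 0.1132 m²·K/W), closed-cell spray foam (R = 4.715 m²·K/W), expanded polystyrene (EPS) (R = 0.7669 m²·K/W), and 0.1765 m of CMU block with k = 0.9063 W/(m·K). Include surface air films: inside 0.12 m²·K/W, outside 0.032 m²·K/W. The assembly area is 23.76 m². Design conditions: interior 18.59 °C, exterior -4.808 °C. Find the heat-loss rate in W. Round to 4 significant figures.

0.1765/0.9063 = 0.19475
R_total = 0.12 + 0.1132 + 4.715 + 0.7669 + 0.19475 + 0.032 = 5.9418 m²·K/W
Q = A·ΔT/R = 23.76 × (18.59 − (-4.808)) / 5.9418 = 93.563 W

93.56 W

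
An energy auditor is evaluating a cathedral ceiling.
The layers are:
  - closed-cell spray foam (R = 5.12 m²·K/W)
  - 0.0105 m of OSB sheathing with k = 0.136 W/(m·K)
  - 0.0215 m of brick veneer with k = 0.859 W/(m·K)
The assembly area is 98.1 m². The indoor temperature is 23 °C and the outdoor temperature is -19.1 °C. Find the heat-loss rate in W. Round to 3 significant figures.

791 W

0.0105/0.136 = 0.07721
0.0215/0.859 = 0.02503
R_total = 5.12 + 0.07721 + 0.02503 = 5.222 m²·K/W
Q = A·ΔT/R = 98.1 × (23 − (-19.1)) / 5.222 = 790.9 W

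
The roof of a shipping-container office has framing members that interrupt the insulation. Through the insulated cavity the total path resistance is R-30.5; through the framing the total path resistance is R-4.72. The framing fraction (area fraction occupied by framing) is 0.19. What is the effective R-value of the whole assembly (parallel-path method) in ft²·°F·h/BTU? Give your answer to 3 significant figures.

U_eff = 0.81/30.5 + 0.19/4.72 = 0.02656 + 0.04025 = 0.06681
R_eff = 1/U_eff = 14.97 ft²·°F·h/BTU

15.0 ft²·°F·h/BTU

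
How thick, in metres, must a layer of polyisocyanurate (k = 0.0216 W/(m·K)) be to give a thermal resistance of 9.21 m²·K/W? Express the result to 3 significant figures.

0.199 m

L = R·k = 9.21 × 0.0216 = 0.1989 m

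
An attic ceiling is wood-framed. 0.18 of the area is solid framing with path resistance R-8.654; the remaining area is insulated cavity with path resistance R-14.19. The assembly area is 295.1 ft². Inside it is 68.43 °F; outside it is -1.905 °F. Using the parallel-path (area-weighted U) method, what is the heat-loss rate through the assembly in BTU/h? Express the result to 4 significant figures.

U_eff = 0.82/14.19 + 0.18/8.654 = 0.057787 + 0.0208 = 0.078587
R_eff = 1/U_eff = 12.725 ft²·°F·h/BTU
Q = 295.1 × (68.43 − (-1.905)) / 12.725 = 1631.1 BTU/h

1631 BTU/h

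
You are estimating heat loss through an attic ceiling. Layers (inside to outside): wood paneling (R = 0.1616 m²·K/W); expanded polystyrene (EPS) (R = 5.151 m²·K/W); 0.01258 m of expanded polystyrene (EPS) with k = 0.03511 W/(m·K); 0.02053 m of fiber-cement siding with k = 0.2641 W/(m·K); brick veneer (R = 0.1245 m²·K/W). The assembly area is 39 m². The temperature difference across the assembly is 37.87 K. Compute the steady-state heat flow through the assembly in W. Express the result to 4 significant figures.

251.5 W

0.01258/0.03511 = 0.3583
0.02053/0.2641 = 0.077736
R_total = 0.1616 + 5.151 + 0.3583 + 0.077736 + 0.1245 = 5.8731 m²·K/W
Q = A·ΔT/R = 39 × 37.87 / 5.8731 = 251.47 W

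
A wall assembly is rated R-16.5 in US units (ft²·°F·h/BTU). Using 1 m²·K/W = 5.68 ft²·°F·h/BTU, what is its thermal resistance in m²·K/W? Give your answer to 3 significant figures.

R_SI = 16.5/5.68 = 2.905

2.90 m²·K/W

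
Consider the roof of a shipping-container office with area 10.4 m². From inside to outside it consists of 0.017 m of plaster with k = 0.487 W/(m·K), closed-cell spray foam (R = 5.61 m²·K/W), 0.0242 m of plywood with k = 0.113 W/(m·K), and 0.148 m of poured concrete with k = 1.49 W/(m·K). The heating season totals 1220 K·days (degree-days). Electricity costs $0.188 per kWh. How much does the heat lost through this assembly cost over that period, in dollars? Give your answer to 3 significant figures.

9.61 dollars

0.017/0.487 = 0.03491
0.0242/0.113 = 0.2142
0.148/1.49 = 0.09933
R_total = 0.03491 + 5.61 + 0.2142 + 0.09933 = 5.958 m²·K/W
E = A × HDD × 24 / R / 1000 = 10.4 × 1220 × 24 / 5.958 / 1000 = 51.11 kWh
Cost = 51.11 × 0.188 = $9.608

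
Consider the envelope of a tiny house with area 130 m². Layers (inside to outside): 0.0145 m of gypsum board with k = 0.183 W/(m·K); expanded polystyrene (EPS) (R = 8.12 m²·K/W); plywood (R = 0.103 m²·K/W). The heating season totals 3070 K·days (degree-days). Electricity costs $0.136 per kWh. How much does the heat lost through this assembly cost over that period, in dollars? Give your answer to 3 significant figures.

0.0145/0.183 = 0.07923
R_total = 0.07923 + 8.12 + 0.103 = 8.302 m²·K/W
E = A × HDD × 24 / R / 1000 = 130 × 3070 × 24 / 8.302 / 1000 = 1154 kWh
Cost = 1154 × 0.136 = $156.9

157 dollars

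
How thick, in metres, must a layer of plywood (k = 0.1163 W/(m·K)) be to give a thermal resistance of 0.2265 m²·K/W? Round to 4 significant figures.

0.02634 m

L = R·k = 0.2265 × 0.1163 = 0.026342 m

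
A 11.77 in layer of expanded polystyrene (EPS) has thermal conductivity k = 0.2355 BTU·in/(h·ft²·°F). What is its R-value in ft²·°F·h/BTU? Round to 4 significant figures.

49.98 ft²·°F·h/BTU

R = L/k = 11.77/0.2355 = 49.979 ft²·°F·h/BTU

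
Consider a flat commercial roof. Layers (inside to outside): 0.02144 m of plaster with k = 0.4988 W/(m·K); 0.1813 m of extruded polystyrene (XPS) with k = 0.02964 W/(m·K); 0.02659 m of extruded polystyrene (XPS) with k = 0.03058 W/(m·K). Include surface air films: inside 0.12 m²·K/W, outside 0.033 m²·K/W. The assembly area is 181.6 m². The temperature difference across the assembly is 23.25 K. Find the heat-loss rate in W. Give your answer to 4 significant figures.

587.9 W

0.02144/0.4988 = 0.042983
0.1813/0.02964 = 6.1167
0.02659/0.03058 = 0.86952
R_total = 0.12 + 0.042983 + 6.1167 + 0.86952 + 0.033 = 7.1822 m²·K/W
Q = A·ΔT/R = 181.6 × 23.25 / 7.1822 = 587.87 W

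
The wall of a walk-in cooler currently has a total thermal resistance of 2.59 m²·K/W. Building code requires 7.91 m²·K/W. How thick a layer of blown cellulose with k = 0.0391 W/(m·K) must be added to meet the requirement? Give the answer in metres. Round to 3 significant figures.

ΔR = 7.91 − 2.59 = 5.32 m²·K/W
L = ΔR × k = 5.32 × 0.0391 = 0.208 m

0.208 m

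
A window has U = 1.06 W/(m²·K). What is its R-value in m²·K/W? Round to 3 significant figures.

R = 1/U = 1/1.06 = 0.9434

0.943 m²·K/W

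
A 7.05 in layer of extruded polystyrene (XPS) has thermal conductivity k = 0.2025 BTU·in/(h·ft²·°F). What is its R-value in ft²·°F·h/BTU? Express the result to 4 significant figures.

34.81 ft²·°F·h/BTU

R = L/k = 7.05/0.2025 = 34.815 ft²·°F·h/BTU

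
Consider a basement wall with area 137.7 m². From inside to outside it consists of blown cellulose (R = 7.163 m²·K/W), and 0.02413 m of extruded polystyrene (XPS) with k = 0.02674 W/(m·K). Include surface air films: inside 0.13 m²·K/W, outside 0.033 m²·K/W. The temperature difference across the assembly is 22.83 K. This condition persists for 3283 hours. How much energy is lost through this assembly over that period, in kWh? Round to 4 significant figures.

1254 kWh

0.02413/0.02674 = 0.90239
R_total = 0.13 + 7.163 + 0.90239 + 0.033 = 8.2284 m²·K/W
Q = 137.7 × 22.83 / 8.2284 = 382.05 W
E = 382.05 W × 3283 h / 1000 = 1254.3 kWh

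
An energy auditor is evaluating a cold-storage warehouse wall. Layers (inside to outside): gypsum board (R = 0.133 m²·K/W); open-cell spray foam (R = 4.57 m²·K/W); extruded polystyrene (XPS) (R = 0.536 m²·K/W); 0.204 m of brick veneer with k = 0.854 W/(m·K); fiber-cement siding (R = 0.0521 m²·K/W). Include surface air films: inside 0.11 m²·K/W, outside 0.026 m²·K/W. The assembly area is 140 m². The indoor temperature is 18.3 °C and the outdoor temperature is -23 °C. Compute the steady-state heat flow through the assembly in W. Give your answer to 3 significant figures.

1020 W

0.204/0.854 = 0.2389
R_total = 0.11 + 0.133 + 4.57 + 0.536 + 0.2389 + 0.0521 + 0.026 = 5.666 m²·K/W
Q = A·ΔT/R = 140 × (18.3 − (-23)) / 5.666 = 1020 W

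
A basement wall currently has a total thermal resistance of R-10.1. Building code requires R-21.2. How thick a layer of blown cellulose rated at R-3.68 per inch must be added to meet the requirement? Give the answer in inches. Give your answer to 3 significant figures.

3.02 in

ΔR = 21.2 − 10.1 = 11.1 ft²·°F·h/BTU
L = ΔR / (R/in) = 11.1/3.68 = 3.016 in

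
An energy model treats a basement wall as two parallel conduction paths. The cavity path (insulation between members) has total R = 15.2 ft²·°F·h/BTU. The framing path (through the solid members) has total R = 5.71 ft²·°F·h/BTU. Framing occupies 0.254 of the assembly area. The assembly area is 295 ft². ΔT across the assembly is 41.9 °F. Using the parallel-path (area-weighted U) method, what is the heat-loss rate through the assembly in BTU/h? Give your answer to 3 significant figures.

1160 BTU/h

U_eff = 0.746/15.2 + 0.254/5.71 = 0.04908 + 0.04448 = 0.09356
R_eff = 1/U_eff = 10.69 ft²·°F·h/BTU
Q = 295 × 41.9 / 10.69 = 1156 BTU/h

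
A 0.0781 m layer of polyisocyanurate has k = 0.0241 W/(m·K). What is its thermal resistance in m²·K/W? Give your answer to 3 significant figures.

3.24 m²·K/W

R = L/k = 0.0781/0.0241 = 3.241 m²·K/W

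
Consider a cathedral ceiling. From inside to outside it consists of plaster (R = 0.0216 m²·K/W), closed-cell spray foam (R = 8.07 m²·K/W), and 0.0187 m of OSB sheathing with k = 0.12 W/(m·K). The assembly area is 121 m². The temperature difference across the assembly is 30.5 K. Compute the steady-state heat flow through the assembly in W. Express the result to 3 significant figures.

0.0187/0.12 = 0.1558
R_total = 0.0216 + 8.07 + 0.1558 = 8.247 m²·K/W
Q = A·ΔT/R = 121 × 30.5 / 8.247 = 447.5 W

447 W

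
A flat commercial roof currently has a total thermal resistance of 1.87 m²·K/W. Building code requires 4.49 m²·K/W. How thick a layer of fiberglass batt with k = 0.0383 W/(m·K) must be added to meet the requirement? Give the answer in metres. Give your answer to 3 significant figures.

0.100 m

ΔR = 4.49 − 1.87 = 2.62 m²·K/W
L = ΔR × k = 2.62 × 0.0383 = 0.1003 m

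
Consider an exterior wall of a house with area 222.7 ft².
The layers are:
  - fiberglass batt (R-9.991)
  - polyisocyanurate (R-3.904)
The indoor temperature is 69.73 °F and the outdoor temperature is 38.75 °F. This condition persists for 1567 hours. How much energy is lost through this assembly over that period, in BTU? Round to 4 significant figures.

R_total = 9.991 + 3.904 = 13.895 ft²·°F·h/BTU
Q = 222.7 × (69.73 − 38.75) / 13.895 = 496.53 BTU/h
E = 496.53 × 1567 = 778060 BTU

778100 BTU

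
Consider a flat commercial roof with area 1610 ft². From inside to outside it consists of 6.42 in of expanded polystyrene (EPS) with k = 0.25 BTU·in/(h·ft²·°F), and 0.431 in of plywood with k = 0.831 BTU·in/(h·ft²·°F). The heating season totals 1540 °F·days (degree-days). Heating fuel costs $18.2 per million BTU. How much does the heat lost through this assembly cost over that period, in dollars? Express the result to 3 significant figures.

6.42/0.25 = 25.68
0.431/0.831 = 0.5187
R_total = 25.68 + 0.5187 = 26.2 ft²·°F·h/BTU
E = A × HDD × 24 / R = 1610 × 1540 × 24 / 26.2 = 2271000 BTU
Cost = 2271000/10⁶ × 18.2 = $41.34

41.3 dollars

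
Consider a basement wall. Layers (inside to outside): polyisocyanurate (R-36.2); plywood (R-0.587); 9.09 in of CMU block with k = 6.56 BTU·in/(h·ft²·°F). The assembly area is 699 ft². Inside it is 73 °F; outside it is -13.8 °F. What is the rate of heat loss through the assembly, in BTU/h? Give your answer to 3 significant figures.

1590 BTU/h

9.09/6.56 = 1.386
R_total = 36.2 + 0.587 + 1.386 = 38.17 ft²·°F·h/BTU
Q = A·ΔT/R = 699 × (73 − (-13.8)) / 38.17 = 1589 BTU/h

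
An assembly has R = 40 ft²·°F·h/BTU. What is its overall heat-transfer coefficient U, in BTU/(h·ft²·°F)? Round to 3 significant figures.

0.0250 BTU/(h·ft²·°F)

U = 1/R = 1/40 = 0.025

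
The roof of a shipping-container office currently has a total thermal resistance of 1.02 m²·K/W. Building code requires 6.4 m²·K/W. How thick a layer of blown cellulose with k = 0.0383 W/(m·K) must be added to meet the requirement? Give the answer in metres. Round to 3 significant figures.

ΔR = 6.4 − 1.02 = 5.38 m²·K/W
L = ΔR × k = 5.38 × 0.0383 = 0.2061 m

0.206 m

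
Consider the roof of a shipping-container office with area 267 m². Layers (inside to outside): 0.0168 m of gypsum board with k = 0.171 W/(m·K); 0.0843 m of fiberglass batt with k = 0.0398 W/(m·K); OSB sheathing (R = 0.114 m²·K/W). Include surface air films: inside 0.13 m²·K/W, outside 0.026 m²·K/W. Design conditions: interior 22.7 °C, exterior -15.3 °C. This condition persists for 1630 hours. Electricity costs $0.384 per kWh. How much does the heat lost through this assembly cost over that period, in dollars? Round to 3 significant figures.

0.0168/0.171 = 0.09825
0.0843/0.0398 = 2.118
R_total = 0.13 + 0.09825 + 2.118 + 0.114 + 0.026 = 2.486 m²·K/W
Q = 267 × (22.7 − (-15.3)) / 2.486 = 4081 W
E = 4081 W × 1630 h / 1000 = 6652 kWh
Cost = 6652 × 0.384 = $2554

2550 dollars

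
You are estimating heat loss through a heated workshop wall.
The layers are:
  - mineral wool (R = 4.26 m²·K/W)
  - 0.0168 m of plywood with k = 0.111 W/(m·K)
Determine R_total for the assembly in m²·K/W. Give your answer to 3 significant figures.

4.41 m²·K/W

0.0168/0.111 = 0.1514
R_total = 4.26 + 0.1514 = 4.411 m²·K/W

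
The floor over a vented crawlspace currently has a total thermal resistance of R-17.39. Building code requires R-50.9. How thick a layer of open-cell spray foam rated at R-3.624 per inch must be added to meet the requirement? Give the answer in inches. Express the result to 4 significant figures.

ΔR = 50.9 − 17.39 = 33.51 ft²·°F·h/BTU
L = ΔR / (R/in) = 33.51/3.624 = 9.2467 in

9.247 in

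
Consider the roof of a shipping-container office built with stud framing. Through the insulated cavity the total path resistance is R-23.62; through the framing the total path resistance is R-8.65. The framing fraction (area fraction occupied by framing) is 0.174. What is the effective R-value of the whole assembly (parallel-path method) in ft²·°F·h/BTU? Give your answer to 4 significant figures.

18.15 ft²·°F·h/BTU

U_eff = 0.826/23.62 + 0.174/8.65 = 0.03497 + 0.020116 = 0.055086
R_eff = 1/U_eff = 18.153 ft²·°F·h/BTU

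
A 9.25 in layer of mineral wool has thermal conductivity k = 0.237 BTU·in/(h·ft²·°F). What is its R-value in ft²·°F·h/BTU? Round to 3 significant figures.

R = L/k = 9.25/0.237 = 39.03 ft²·°F·h/BTU

39.0 ft²·°F·h/BTU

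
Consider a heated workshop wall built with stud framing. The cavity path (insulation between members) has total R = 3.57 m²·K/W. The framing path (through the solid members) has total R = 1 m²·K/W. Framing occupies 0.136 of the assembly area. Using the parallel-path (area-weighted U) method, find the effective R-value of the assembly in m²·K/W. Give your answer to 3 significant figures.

U_eff = 0.864/3.57 + 0.136/1 = 0.242 + 0.136 = 0.378
R_eff = 1/U_eff = 2.645 m²·K/W

2.65 m²·K/W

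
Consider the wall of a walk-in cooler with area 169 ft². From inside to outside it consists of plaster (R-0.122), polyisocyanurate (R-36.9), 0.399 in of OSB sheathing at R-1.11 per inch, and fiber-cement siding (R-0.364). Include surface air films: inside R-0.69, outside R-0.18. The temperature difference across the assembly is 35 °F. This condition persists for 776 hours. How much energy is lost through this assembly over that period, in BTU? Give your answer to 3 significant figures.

0.399 × 1.11 = 0.4429
R_total = 0.69 + 0.122 + 36.9 + 0.4429 + 0.364 + 0.18 = 38.7 ft²·°F·h/BTU
Q = 169 × 35 / 38.7 = 152.8 BTU/h
E = 152.8 × 776 = 118600 BTU

119000 BTU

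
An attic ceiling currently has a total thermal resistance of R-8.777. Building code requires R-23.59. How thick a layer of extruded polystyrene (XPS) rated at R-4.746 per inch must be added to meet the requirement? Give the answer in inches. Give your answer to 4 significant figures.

3.121 in

ΔR = 23.59 − 8.777 = 14.813 ft²·°F·h/BTU
L = ΔR / (R/in) = 14.813/4.746 = 3.1212 in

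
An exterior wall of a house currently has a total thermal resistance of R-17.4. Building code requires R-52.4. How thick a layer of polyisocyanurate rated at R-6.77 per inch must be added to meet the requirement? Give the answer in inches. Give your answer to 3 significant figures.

5.17 in

ΔR = 52.4 − 17.4 = 35 ft²·°F·h/BTU
L = ΔR / (R/in) = 35/6.77 = 5.17 in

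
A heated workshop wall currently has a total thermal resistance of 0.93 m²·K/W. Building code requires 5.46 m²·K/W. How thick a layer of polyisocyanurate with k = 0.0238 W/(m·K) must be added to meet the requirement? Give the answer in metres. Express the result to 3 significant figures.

0.108 m

ΔR = 5.46 − 0.93 = 4.53 m²·K/W
L = ΔR × k = 4.53 × 0.0238 = 0.1078 m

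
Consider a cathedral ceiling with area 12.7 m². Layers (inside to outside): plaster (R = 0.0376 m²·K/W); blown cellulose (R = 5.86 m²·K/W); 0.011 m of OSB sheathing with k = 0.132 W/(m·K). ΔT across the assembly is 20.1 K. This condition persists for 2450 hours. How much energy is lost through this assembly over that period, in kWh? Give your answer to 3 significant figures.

0.011/0.132 = 0.08333
R_total = 0.0376 + 5.86 + 0.08333 = 5.981 m²·K/W
Q = 12.7 × 20.1 / 5.981 = 42.68 W
E = 42.68 W × 2450 h / 1000 = 104.6 kWh

105 kWh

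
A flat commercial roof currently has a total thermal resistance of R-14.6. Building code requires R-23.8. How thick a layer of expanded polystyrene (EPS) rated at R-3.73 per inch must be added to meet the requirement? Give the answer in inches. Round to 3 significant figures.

ΔR = 23.8 − 14.6 = 9.2 ft²·°F·h/BTU
L = ΔR / (R/in) = 9.2/3.73 = 2.466 in

2.47 in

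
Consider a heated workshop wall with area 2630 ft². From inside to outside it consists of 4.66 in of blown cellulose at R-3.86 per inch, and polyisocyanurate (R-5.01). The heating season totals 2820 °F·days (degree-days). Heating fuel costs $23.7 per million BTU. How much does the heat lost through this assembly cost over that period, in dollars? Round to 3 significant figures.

183 dollars

4.66 × 3.86 = 17.99
R_total = 17.99 + 5.01 = 23 ft²·°F·h/BTU
E = A × HDD × 24 / R = 2630 × 2820 × 24 / 23 = 7740000 BTU
Cost = 7740000/10⁶ × 23.7 = $183.4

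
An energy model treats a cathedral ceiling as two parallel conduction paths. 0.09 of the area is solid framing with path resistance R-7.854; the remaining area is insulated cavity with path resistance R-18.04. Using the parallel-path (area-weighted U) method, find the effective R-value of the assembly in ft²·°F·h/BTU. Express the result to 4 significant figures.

16.15 ft²·°F·h/BTU

U_eff = 0.91/18.04 + 0.09/7.854 = 0.050443 + 0.011459 = 0.061903
R_eff = 1/U_eff = 16.154 ft²·°F·h/BTU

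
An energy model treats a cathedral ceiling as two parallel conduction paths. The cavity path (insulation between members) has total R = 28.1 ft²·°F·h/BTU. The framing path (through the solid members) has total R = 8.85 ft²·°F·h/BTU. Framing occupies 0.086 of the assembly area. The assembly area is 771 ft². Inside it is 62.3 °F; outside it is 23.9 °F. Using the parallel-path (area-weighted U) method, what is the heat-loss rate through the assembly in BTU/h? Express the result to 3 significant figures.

U_eff = 0.914/28.1 + 0.086/8.85 = 0.03253 + 0.009718 = 0.04224
R_eff = 1/U_eff = 23.67 ft²·°F·h/BTU
Q = 771 × (62.3 − 23.9) / 23.67 = 1251 BTU/h

1250 BTU/h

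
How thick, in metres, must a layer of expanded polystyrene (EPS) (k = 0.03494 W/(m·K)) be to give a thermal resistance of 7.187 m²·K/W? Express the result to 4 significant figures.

L = R·k = 7.187 × 0.03494 = 0.25111 m

0.2511 m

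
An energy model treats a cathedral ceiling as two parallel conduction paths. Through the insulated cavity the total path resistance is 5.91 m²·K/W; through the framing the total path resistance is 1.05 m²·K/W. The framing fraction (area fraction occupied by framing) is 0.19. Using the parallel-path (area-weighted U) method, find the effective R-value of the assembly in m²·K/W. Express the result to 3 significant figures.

3.14 m²·K/W

U_eff = 0.81/5.91 + 0.19/1.05 = 0.1371 + 0.181 = 0.318
R_eff = 1/U_eff = 3.145 m²·K/W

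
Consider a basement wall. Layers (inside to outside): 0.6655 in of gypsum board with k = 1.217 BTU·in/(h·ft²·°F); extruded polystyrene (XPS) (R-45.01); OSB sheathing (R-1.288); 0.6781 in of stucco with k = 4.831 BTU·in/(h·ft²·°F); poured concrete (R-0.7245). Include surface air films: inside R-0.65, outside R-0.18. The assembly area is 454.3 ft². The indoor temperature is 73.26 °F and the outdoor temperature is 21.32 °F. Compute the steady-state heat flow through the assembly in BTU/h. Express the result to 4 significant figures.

0.6655/1.217 = 0.54684
0.6781/4.831 = 0.14036
R_total = 0.65 + 0.54684 + 45.01 + 1.288 + 0.14036 + 0.7245 + 0.18 = 48.54 ft²·°F·h/BTU
Q = A·ΔT/R = 454.3 × (73.26 − 21.32) / 48.54 = 486.12 BTU/h

486.1 BTU/h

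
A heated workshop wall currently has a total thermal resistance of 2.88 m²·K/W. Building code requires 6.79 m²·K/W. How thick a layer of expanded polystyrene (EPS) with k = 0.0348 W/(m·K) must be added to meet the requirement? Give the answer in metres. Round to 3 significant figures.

0.136 m

ΔR = 6.79 − 2.88 = 3.91 m²·K/W
L = ΔR × k = 3.91 × 0.0348 = 0.1361 m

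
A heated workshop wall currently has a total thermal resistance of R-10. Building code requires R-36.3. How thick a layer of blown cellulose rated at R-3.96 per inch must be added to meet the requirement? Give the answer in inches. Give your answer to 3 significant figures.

ΔR = 36.3 − 10 = 26.3 ft²·°F·h/BTU
L = ΔR / (R/in) = 26.3/3.96 = 6.641 in

6.64 in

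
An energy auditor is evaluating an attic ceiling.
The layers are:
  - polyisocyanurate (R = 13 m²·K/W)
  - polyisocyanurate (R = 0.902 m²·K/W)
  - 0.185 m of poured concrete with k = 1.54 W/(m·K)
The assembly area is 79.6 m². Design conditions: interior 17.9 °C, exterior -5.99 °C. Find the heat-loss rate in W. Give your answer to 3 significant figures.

136 W

0.185/1.54 = 0.1201
R_total = 13 + 0.902 + 0.1201 = 14.02 m²·K/W
Q = A·ΔT/R = 79.6 × (17.9 − (-5.99)) / 14.02 = 135.6 W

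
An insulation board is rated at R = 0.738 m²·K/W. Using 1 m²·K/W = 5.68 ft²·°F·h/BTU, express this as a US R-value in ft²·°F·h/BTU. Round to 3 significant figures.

R_US = 0.738 × 5.68 = 4.192

4.19 ft²·°F·h/BTU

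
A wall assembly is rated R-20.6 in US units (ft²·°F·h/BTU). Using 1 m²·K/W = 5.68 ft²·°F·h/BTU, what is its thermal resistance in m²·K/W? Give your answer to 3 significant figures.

R_SI = 20.6/5.68 = 3.627

3.63 m²·K/W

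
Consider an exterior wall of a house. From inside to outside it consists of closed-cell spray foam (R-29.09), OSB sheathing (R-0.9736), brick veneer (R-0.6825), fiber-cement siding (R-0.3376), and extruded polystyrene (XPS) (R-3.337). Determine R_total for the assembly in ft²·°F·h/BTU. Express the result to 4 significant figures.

34.42 ft²·°F·h/BTU

R_total = 29.09 + 0.9736 + 0.6825 + 0.3376 + 3.337 = 34.421 ft²·°F·h/BTU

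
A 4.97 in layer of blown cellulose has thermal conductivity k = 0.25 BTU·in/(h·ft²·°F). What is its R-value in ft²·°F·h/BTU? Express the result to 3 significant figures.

19.9 ft²·°F·h/BTU

R = L/k = 4.97/0.25 = 19.88 ft²·°F·h/BTU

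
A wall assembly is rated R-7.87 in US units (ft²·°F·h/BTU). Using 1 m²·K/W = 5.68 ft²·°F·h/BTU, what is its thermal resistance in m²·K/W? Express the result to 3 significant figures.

R_SI = 7.87/5.68 = 1.386

1.39 m²·K/W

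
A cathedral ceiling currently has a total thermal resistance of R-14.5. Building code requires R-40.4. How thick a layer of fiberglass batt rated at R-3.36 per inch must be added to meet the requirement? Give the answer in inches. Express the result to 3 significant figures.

ΔR = 40.4 − 14.5 = 25.9 ft²·°F·h/BTU
L = ΔR / (R/in) = 25.9/3.36 = 7.708 in

7.71 in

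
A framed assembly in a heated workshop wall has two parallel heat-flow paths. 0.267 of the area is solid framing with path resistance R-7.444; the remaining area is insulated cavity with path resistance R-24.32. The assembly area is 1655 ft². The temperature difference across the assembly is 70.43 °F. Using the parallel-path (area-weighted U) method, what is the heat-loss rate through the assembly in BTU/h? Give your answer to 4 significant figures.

7694 BTU/h

U_eff = 0.733/24.32 + 0.267/7.444 = 0.03014 + 0.035868 = 0.066008
R_eff = 1/U_eff = 15.15 ft²·°F·h/BTU
Q = 1655 × 70.43 / 15.15 = 7694 BTU/h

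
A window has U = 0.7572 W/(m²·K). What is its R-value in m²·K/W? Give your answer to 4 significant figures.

1.321 m²·K/W

R = 1/U = 1/0.7572 = 1.3207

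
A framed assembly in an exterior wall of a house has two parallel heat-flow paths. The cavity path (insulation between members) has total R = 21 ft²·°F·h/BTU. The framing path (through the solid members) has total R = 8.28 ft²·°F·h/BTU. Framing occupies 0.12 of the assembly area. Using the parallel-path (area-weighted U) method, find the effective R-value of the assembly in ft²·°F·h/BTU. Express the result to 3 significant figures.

17.7 ft²·°F·h/BTU

U_eff = 0.88/21 + 0.12/8.28 = 0.0419 + 0.01449 = 0.0564
R_eff = 1/U_eff = 17.73 ft²·°F·h/BTU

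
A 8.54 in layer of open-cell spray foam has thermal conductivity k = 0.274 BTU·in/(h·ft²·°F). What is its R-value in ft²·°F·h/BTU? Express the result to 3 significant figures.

31.2 ft²·°F·h/BTU

R = L/k = 8.54/0.274 = 31.17 ft²·°F·h/BTU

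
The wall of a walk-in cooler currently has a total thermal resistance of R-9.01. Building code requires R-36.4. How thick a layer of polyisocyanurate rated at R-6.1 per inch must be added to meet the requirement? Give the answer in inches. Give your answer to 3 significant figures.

4.49 in

ΔR = 36.4 − 9.01 = 27.39 ft²·°F·h/BTU
L = ΔR / (R/in) = 27.39/6.1 = 4.49 in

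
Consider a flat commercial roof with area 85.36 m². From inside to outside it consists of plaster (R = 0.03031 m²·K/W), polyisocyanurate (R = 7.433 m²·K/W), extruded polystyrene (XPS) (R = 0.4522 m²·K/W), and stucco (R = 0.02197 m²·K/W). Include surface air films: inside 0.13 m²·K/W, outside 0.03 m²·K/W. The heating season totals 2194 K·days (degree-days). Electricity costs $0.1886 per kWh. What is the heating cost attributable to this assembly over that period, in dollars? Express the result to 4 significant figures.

R_total = 0.13 + 0.03031 + 7.433 + 0.4522 + 0.02197 + 0.03 = 8.0975 m²·K/W
E = A × HDD × 24 / R / 1000 = 85.36 × 2194 × 24 / 8.0975 / 1000 = 555.08 kWh
Cost = 555.08 × 0.1886 = $104.69

104.7 dollars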